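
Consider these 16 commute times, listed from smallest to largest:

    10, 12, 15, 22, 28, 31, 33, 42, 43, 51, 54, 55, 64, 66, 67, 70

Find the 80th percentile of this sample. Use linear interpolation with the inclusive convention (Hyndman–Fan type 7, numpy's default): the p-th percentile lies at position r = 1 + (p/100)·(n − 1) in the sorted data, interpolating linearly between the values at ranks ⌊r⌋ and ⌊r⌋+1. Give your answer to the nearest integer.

64

n = 16.
r = 1 + (80/100)·(16 − 1) = 1 + 12 = 13.
r is an integer, so P80 is the value at rank 13: 64.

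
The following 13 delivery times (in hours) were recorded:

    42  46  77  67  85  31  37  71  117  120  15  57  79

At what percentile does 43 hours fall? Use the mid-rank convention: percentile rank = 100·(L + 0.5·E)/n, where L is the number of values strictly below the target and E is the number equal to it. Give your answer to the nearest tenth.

Sorted: 15, 31, 37, 42, 46, 57, 67, 71, 77, 79, 85, 117, 120.
Count below 43: L = 4; count equal: E = 0; n = 13.
Percentile rank = 100·(4 + 0.5·0)/13 = 100·4/13 = 30.77.

30.8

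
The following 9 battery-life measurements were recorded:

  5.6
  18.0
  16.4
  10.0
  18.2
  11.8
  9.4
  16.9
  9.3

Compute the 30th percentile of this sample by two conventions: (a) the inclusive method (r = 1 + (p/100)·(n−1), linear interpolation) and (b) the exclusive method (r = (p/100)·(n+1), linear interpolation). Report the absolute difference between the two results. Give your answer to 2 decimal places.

Sorted: 5.6, 9.3, 9.4, 10.0, 11.8, 16.4, 16.9, 18.0, 18.2.
n = 9.
(a) r = 3.4; between ranks 3 (9.4) and 4 (10.0): 9.64.
(b) r = 3 → value at rank 3 = 9.4.
|9.64 − 9.4| = 0.24.

0.24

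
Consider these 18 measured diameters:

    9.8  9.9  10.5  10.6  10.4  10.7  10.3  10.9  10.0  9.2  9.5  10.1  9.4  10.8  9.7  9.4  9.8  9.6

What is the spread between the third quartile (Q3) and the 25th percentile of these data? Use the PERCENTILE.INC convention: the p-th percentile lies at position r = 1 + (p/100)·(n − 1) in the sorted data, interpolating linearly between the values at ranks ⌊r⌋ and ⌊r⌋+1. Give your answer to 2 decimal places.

Sorted: 9.2, 9.4, 9.4, 9.5, 9.6, 9.7, 9.8, 9.8, 9.9, 10.0, 10.1, 10.3, 10.4, 10.5, 10.6, 10.7, 10.8, 10.9.
n = 18.
P25: r = 5.25; ranks 5–6 are 9.6, 9.7; interpolating gives 9.625.
P75: r = 13.75; ranks 13–14 are 10.4, 10.5; interpolating gives 10.475.
Difference: 10.475 − 9.625 = 0.85.

0.85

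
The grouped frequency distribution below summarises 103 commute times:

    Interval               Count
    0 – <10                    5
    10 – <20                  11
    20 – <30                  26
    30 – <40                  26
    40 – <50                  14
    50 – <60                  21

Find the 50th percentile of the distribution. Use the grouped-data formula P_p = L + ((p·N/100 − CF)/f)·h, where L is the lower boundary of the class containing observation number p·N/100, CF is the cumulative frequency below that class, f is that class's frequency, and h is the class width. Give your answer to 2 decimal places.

N = 103; target position k = 50/100 · 103 = 51.5.
Cumulative frequencies: 5, 16, 42, 68, 82, 103.
Observation 51.5 falls in the class 30 – <40.
L = 30, CF = 42, f = 26, h = 10.
P50 = 30 + ((51.5 − 42)/26)·10 = 30 + 3.65385 = 33.6538.

33.65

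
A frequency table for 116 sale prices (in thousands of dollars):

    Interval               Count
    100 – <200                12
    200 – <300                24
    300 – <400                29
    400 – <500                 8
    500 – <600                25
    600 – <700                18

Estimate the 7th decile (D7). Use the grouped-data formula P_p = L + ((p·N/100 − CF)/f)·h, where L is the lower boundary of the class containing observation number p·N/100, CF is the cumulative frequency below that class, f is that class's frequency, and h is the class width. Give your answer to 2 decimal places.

532.80

N = 116; target position k = 70/100 · 116 = 81.2.
Cumulative frequencies: 12, 36, 65, 73, 98, 116.
Observation 81.2 falls in the class 500 – <600.
L = 500, CF = 73, f = 25, h = 100.
P70 = 500 + ((81.2 − 73)/25)·100 = 500 + 32.8 = 532.8.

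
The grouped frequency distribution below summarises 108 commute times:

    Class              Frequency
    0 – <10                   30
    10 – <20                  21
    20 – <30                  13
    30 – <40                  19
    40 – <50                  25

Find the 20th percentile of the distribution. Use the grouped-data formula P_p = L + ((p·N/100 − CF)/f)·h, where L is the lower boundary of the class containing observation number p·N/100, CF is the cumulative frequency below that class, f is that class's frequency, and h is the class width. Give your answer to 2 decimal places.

7.20

N = 108; target position k = 20/100 · 108 = 21.6.
Cumulative frequencies: 30, 51, 64, 83, 108.
Observation 21.6 falls in the class 0 – <10.
L = 0, CF = 0, f = 30, h = 10.
P20 = 0 + ((21.6 − 0)/30)·10 = 0 + 7.2 = 7.2.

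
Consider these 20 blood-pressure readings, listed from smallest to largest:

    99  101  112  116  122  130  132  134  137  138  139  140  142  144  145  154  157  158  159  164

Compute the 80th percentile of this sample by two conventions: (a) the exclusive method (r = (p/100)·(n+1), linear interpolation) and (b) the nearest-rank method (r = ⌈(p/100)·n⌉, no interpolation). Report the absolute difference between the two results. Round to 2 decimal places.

n = 20.
(a) r = 16.8; between ranks 16 (154) and 17 (157): 156.4.
(b) the nearest-rank method: rank 16 → 154.
|156.4 − 154| = 2.4.

2.40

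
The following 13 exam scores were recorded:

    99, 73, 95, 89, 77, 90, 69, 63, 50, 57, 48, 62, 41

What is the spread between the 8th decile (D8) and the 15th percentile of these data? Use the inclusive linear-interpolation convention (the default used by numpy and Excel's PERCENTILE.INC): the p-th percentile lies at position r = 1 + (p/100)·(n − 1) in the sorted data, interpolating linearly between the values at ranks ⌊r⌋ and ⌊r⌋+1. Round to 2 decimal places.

Sorted: 41, 48, 50, 57, 62, 63, 69, 73, 77, 89, 90, 95, 99.
n = 13.
P15: r = 2.8; ranks 2–3 are 48, 50; interpolating gives 49.6.
P80: r = 10.6; ranks 10–11 are 89, 90; interpolating gives 89.6.
Difference: 89.6 − 49.6 = 40.

40.00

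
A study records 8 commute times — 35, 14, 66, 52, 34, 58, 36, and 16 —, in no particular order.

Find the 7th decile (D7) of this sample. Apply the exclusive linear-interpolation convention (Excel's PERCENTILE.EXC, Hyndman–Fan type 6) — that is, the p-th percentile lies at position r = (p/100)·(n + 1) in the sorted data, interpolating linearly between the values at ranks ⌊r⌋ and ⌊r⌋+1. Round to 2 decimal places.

53.80

Sorted: 14, 16, 34, 35, 36, 52, 58, 66.
n = 8.
r = (70/100)·(8 + 1) = 6.3.
Rank 6 is 52 and rank 7 is 58.
Interpolate: 52 + 0.3·(58 − 52) = 52 + 0.3·6 = 53.8.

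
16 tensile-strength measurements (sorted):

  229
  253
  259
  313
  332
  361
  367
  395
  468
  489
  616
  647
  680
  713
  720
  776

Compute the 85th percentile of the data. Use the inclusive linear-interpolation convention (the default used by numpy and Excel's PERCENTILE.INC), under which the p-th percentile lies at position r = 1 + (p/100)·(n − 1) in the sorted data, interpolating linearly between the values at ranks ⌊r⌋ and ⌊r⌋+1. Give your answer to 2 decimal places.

n = 16.
r = 1 + (85/100)·(16 − 1) = 1 + 12.75 = 13.75.
Rank 13 is 680 and rank 14 is 713.
Interpolate: 680 + 0.75·(713 − 680) = 680 + 0.75·33 = 704.75.

704.75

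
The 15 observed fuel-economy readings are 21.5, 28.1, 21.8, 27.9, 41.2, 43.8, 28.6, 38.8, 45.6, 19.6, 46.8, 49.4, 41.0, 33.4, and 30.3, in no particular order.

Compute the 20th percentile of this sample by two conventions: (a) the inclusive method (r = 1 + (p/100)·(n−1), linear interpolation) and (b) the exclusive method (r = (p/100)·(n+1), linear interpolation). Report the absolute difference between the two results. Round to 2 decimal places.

3.66

Sorted: 19.6, 21.5, 21.8, 27.9, 28.1, 28.6, 30.3, 33.4, 38.8, 41.0, 41.2, 43.8, 45.6, 46.8, 49.4.
n = 15.
(a) r = 3.8; between ranks 3 (21.8) and 4 (27.9): 26.68.
(b) r = 3.2; between ranks 3 (21.8) and 4 (27.9): 23.02.
|26.68 − 23.02| = 3.66.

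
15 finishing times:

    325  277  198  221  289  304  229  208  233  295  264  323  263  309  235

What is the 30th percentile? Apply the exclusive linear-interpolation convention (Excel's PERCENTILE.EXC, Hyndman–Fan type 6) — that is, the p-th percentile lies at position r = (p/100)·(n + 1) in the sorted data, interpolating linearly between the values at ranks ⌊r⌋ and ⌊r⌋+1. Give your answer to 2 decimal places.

Sorted: 198, 208, 221, 229, 233, 235, 263, 264, 277, 289, 295, 304, 309, 323, 325.
n = 15.
r = (30/100)·(15 + 1) = 4.8.
Rank 4 is 229 and rank 5 is 233.
Interpolate: 229 + 0.8·(233 − 229) = 229 + 0.8·4 = 232.2.

232.20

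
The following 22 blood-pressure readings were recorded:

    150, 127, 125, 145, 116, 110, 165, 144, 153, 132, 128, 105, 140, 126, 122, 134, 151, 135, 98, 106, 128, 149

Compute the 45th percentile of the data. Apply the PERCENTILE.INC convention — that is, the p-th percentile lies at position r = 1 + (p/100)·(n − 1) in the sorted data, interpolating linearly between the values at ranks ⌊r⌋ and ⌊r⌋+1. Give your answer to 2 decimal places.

128.00

Sorted: 98, 105, 106, 110, 116, 122, 125, 126, 127, 128, 128, 132, 134, 135, 140, 144, 145, 149, 150, 151, 153, 165.
n = 22.
r = 1 + (45/100)·(22 − 1) = 1 + 9.45 = 10.45.
Rank 10 is 128 and rank 11 is 128.
Interpolate: 128 + 0.45·(128 − 128) = 128 + 0.45·0 = 128.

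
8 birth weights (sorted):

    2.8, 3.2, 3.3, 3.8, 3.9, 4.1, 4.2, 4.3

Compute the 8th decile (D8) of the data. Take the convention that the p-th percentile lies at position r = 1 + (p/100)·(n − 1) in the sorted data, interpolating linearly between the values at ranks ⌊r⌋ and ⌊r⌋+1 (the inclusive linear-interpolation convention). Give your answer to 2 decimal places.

n = 8.
r = 1 + (80/100)·(8 − 1) = 1 + 5.6 = 6.6.
Rank 6 is 4.1 and rank 7 is 4.2.
Interpolate: 4.1 + 0.6·(4.2 − 4.1) = 4.1 + 0.6·0.1 = 4.16.

4.16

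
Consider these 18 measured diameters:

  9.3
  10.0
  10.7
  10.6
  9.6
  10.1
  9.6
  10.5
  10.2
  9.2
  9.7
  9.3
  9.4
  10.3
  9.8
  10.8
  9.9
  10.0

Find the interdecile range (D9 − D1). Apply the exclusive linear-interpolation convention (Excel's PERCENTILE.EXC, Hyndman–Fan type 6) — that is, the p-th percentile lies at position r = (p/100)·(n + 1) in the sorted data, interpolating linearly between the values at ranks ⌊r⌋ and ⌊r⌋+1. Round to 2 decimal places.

Sorted: 9.2, 9.3, 9.3, 9.4, 9.6, 9.6, 9.7, 9.8, 9.9, 10.0, 10.0, 10.1, 10.2, 10.3, 10.5, 10.6, 10.7, 10.8.
n = 18.
P10: r = 1.9; ranks 1–2 are 9.2, 9.3; interpolating gives 9.29.
P90: r = 17.1; ranks 17–18 are 10.7, 10.8; interpolating gives 10.71.
Difference: 10.71 − 9.29 = 1.42.

1.42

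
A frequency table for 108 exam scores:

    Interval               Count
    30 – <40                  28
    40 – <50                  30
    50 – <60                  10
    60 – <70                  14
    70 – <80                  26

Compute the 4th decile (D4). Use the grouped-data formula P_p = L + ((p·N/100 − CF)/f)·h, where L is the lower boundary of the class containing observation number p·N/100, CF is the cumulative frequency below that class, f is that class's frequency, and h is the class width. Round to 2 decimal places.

N = 108; target position k = 40/100 · 108 = 43.2.
Cumulative frequencies: 28, 58, 68, 82, 108.
Observation 43.2 falls in the class 40 – <50.
L = 40, CF = 28, f = 30, h = 10.
P40 = 40 + ((43.2 − 28)/30)·10 = 40 + 5.06667 = 45.0667.

45.07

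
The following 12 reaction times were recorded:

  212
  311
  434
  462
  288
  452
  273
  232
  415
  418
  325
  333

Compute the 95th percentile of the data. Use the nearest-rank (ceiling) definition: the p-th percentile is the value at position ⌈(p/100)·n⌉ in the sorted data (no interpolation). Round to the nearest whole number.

Sorted: 212, 232, 273, 288, 311, 325, 333, 415, 418, 434, 452, 462.
n = 12.
Position = ⌈95/100 · 12⌉ = ⌈11.4⌉ = 12.
The value at rank 12 is 462.

462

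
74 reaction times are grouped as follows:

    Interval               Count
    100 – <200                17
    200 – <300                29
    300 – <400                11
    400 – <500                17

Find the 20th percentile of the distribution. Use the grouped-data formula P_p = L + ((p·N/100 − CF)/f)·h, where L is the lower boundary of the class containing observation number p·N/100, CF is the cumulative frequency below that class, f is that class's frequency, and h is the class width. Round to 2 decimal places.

187.06

N = 74; target position k = 20/100 · 74 = 14.8.
Cumulative frequencies: 17, 46, 57, 74.
Observation 14.8 falls in the class 100 – <200.
L = 100, CF = 0, f = 17, h = 100.
P20 = 100 + ((14.8 − 0)/17)·100 = 100 + 87.0588 = 187.059.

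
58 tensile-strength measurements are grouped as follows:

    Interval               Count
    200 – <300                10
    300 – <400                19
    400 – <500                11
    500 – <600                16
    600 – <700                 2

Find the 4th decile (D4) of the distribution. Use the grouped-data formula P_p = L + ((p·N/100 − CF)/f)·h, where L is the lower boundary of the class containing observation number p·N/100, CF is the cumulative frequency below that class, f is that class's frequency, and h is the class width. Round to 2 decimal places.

N = 58; target position k = 40/100 · 58 = 23.2.
Cumulative frequencies: 10, 29, 40, 56, 58.
Observation 23.2 falls in the class 300 – <400.
L = 300, CF = 10, f = 19, h = 100.
P40 = 300 + ((23.2 − 10)/19)·100 = 300 + 69.4737 = 369.474.

369.47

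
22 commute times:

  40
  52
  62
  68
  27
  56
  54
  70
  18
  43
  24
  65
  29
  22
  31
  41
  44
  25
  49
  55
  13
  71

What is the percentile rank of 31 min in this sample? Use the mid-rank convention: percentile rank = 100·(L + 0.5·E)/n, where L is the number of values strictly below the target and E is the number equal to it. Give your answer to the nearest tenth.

34.1

Sorted: 13, 18, 22, 24, 25, 27, 29, 31, 40, 41, 43, 44, 49, 52, 54, 55, 56, 62, 65, 68, 70, 71.
Count below 31: L = 7; count equal: E = 1; n = 22.
Percentile rank = 100·(7 + 0.5·1)/22 = 100·7.5/22 = 34.09.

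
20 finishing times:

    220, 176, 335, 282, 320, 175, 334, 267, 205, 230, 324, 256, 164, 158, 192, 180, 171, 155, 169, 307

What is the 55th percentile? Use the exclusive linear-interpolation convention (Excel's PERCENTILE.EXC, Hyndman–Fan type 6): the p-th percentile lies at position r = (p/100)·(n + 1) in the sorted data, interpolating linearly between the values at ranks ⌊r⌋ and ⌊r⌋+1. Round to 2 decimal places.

225.50

Sorted: 155, 158, 164, 169, 171, 175, 176, 180, 192, 205, 220, 230, 256, 267, 282, 307, 320, 324, 334, 335.
n = 20.
r = (55/100)·(20 + 1) = 11.55.
Rank 11 is 220 and rank 12 is 230.
Interpolate: 220 + 0.55·(230 − 220) = 220 + 0.55·10 = 225.5.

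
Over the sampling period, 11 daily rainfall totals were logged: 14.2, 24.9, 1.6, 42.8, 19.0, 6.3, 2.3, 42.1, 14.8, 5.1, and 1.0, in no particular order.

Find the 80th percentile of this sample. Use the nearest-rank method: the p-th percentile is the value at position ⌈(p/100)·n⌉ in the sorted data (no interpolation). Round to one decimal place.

24.9

Sorted: 1.0, 1.6, 2.3, 5.1, 6.3, 14.2, 14.8, 19.0, 24.9, 42.1, 42.8.
n = 11.
Position = ⌈80/100 · 11⌉ = ⌈8.8⌉ = 9.
The value at rank 9 is 24.9.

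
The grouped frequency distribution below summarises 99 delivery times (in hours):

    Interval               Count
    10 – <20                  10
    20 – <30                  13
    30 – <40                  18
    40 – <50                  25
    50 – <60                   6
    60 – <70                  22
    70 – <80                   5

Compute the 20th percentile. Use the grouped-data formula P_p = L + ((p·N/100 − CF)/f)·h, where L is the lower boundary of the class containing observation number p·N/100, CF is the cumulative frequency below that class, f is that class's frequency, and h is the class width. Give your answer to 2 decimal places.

27.54

N = 99; target position k = 20/100 · 99 = 19.8.
Cumulative frequencies: 10, 23, 41, 66, 72, 94, 99.
Observation 19.8 falls in the class 20 – <30.
L = 20, CF = 10, f = 13, h = 10.
P20 = 20 + ((19.8 − 10)/13)·10 = 20 + 7.53846 = 27.5385.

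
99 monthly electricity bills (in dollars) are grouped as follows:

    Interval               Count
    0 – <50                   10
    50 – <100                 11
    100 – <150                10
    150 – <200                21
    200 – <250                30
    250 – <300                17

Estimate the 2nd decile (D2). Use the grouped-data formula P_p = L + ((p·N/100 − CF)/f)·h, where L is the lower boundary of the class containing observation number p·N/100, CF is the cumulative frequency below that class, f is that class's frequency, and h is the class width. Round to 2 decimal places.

N = 99; target position k = 20/100 · 99 = 19.8.
Cumulative frequencies: 10, 21, 31, 52, 82, 99.
Observation 19.8 falls in the class 50 – <100.
L = 50, CF = 10, f = 11, h = 50.
P20 = 50 + ((19.8 − 10)/11)·50 = 50 + 44.5455 = 94.5455.

94.55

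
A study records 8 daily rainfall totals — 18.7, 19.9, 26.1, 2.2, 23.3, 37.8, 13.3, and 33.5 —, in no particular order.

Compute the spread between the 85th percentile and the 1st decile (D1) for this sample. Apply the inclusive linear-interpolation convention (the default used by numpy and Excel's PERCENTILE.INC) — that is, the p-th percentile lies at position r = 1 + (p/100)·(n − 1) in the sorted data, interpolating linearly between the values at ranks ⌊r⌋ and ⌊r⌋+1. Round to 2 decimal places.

Sorted: 2.2, 13.3, 18.7, 19.9, 23.3, 26.1, 33.5, 37.8.
n = 8.
P10: r = 1.7; ranks 1–2 are 2.2, 13.3; interpolating gives 9.97.
P85: r = 6.95; ranks 6–7 are 26.1, 33.5; interpolating gives 33.13.
Difference: 33.13 − 9.97 = 23.16.

23.16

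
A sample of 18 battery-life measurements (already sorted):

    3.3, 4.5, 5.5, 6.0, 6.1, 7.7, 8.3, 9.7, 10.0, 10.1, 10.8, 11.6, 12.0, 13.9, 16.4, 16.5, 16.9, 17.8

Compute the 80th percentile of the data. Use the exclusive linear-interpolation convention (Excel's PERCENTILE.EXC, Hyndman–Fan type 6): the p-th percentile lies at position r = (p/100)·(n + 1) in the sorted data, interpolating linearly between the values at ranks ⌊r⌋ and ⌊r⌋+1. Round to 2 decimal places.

16.42

n = 18.
r = (80/100)·(18 + 1) = 15.2.
Rank 15 is 16.4 and rank 16 is 16.5.
Interpolate: 16.4 + 0.2·(16.5 − 16.4) = 16.4 + 0.2·0.1 = 16.42.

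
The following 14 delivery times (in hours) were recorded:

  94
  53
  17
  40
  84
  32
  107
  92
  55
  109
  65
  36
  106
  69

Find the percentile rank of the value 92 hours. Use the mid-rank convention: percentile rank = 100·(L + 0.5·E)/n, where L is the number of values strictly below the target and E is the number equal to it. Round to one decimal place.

Sorted: 17, 32, 36, 40, 53, 55, 65, 69, 84, 92, 94, 106, 107, 109.
Count below 92: L = 9; count equal: E = 1; n = 14.
Percentile rank = 100·(9 + 0.5·1)/14 = 100·9.5/14 = 67.86.

67.9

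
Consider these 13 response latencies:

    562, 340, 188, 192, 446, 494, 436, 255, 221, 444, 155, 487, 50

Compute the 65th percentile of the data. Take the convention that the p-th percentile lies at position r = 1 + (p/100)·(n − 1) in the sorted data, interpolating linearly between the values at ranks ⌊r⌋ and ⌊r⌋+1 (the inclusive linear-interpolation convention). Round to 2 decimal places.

Sorted: 50, 155, 188, 192, 221, 255, 340, 436, 444, 446, 487, 494, 562.
n = 13.
r = 1 + (65/100)·(13 − 1) = 1 + 7.8 = 8.8.
Rank 8 is 436 and rank 9 is 444.
Interpolate: 436 + 0.8·(444 − 436) = 436 + 0.8·8 = 442.4.

442.40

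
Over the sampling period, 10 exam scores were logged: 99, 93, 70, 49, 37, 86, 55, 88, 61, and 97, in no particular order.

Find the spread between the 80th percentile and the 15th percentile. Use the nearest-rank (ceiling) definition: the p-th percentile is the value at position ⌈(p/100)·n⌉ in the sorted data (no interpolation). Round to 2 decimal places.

Sorted: 37, 49, 55, 61, 70, 86, 88, 93, 97, 99.
n = 10.
P15: rank ⌈15/100·10⌉ = 2 → 49.
P80: rank ⌈80/100·10⌉ = 8 → 93.
Difference: 93 − 49 = 44.

44.00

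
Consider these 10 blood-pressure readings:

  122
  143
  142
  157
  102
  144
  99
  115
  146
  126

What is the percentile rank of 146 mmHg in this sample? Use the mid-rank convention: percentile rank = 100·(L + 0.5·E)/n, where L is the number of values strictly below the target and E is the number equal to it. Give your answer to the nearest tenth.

Sorted: 99, 102, 115, 122, 126, 142, 143, 144, 146, 157.
Count below 146: L = 8; count equal: E = 1; n = 10.
Percentile rank = 100·(8 + 0.5·1)/10 = 100·8.5/10 = 85.

85.0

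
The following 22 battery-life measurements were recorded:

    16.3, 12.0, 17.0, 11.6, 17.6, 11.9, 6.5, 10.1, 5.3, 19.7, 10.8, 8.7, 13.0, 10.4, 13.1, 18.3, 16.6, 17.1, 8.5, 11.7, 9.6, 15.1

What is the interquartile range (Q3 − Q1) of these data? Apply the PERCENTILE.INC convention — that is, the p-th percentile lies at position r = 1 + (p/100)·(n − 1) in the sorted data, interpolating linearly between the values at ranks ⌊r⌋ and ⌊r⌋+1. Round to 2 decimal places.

6.35

Sorted: 5.3, 6.5, 8.5, 8.7, 9.6, 10.1, 10.4, 10.8, 11.6, 11.7, 11.9, 12.0, 13.0, 13.1, 15.1, 16.3, 16.6, 17.0, 17.1, 17.6, 18.3, 19.7.
n = 22.
P25: r = 6.25; ranks 6–7 are 10.1, 10.4; interpolating gives 10.175.
P75: r = 16.75; ranks 16–17 are 16.3, 16.6; interpolating gives 16.525.
Difference: 16.525 − 10.175 = 6.35.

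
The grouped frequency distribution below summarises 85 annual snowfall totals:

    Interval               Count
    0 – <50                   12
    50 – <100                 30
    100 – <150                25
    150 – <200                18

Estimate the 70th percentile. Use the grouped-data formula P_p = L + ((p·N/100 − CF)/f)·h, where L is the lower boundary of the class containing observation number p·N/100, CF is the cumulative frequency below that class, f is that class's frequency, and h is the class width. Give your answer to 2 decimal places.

135.00

N = 85; target position k = 70/100 · 85 = 59.5.
Cumulative frequencies: 12, 42, 67, 85.
Observation 59.5 falls in the class 100 – <150.
L = 100, CF = 42, f = 25, h = 50.
P70 = 100 + ((59.5 − 42)/25)·50 = 100 + 35 = 135.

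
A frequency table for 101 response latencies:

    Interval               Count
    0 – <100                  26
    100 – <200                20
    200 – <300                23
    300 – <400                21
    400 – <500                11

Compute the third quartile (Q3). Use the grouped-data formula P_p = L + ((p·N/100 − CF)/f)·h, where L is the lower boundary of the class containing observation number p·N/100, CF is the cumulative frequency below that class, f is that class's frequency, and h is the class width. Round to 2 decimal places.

332.14

N = 101; target position k = 75/100 · 101 = 75.75.
Cumulative frequencies: 26, 46, 69, 90, 101.
Observation 75.75 falls in the class 300 – <400.
L = 300, CF = 69, f = 21, h = 100.
P75 = 300 + ((75.75 − 69)/21)·100 = 300 + 32.1429 = 332.143.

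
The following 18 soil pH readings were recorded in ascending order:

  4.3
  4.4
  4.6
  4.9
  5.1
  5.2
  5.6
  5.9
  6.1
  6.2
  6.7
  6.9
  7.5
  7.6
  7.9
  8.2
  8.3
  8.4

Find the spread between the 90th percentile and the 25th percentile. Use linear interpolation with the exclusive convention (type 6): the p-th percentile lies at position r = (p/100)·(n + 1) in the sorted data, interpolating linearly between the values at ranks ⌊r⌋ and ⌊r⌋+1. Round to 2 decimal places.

3.26

n = 18.
P25: r = 4.75; ranks 4–5 are 4.9, 5.1; interpolating gives 5.05.
P90: r = 17.1; ranks 17–18 are 8.3, 8.4; interpolating gives 8.31.
Difference: 8.31 − 5.05 = 3.26.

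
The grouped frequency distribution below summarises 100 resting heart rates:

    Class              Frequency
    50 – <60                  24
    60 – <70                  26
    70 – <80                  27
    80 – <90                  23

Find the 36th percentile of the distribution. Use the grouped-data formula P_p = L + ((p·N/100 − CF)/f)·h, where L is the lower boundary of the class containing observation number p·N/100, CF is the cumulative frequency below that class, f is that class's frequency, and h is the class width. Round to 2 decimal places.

N = 100; target position k = 36/100 · 100 = 36.
Cumulative frequencies: 24, 50, 77, 100.
Observation 36 falls in the class 60 – <70.
L = 60, CF = 24, f = 26, h = 10.
P36 = 60 + ((36 − 24)/26)·10 = 60 + 4.61538 = 64.6154.

64.62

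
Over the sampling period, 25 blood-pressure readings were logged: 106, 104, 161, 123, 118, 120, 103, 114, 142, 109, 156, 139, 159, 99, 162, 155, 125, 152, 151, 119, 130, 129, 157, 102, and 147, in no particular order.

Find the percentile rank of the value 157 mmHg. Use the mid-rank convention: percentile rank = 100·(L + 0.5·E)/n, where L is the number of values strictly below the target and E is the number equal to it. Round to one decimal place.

86.0

Sorted: 99, 102, 103, 104, 106, 109, 114, 118, 119, 120, 123, 125, 129, 130, 139, 142, 147, 151, 152, 155, 156, 157, 159, 161, 162.
Count below 157: L = 21; count equal: E = 1; n = 25.
Percentile rank = 100·(21 + 0.5·1)/25 = 100·21.5/25 = 86.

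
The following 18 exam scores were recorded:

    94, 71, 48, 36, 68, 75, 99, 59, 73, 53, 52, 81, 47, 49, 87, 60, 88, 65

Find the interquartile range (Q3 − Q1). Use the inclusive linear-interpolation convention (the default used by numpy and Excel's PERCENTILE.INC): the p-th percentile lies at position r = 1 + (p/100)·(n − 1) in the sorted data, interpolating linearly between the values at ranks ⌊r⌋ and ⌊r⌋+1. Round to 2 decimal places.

Sorted: 36, 47, 48, 49, 52, 53, 59, 60, 65, 68, 71, 73, 75, 81, 87, 88, 94, 99.
n = 18.
P25: r = 5.25; ranks 5–6 are 52, 53; interpolating gives 52.25.
P75: r = 13.75; ranks 13–14 are 75, 81; interpolating gives 79.5.
Difference: 79.5 − 52.25 = 27.25.

27.25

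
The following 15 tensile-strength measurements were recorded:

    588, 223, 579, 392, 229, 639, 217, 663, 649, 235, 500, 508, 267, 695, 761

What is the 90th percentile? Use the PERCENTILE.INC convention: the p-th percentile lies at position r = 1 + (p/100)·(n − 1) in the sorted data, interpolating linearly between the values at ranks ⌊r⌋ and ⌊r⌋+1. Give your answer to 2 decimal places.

682.20

Sorted: 217, 223, 229, 235, 267, 392, 500, 508, 579, 588, 639, 649, 663, 695, 761.
n = 15.
r = 1 + (90/100)·(15 − 1) = 1 + 12.6 = 13.6.
Rank 13 is 663 and rank 14 is 695.
Interpolate: 663 + 0.6·(695 − 663) = 663 + 0.6·32 = 682.2.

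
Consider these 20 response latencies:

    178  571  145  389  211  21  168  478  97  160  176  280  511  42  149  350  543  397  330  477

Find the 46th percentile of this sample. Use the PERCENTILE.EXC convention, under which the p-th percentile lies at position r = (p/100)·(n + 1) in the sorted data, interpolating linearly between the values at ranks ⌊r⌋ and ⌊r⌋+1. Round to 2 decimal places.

199.78

Sorted: 21, 42, 97, 145, 149, 160, 168, 176, 178, 211, 280, 330, 350, 389, 397, 477, 478, 511, 543, 571.
n = 20.
r = (46/100)·(20 + 1) = 9.66.
Rank 9 is 178 and rank 10 is 211.
Interpolate: 178 + 0.66·(211 − 178) = 178 + 0.66·33 = 199.78.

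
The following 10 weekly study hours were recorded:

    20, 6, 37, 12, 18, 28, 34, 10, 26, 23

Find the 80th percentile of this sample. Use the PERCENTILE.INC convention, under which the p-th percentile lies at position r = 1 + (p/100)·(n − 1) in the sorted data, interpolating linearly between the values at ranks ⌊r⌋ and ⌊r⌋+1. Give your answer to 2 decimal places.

Sorted: 6, 10, 12, 18, 20, 23, 26, 28, 34, 37.
n = 10.
r = 1 + (80/100)·(10 − 1) = 1 + 7.2 = 8.2.
Rank 8 is 28 and rank 9 is 34.
Interpolate: 28 + 0.2·(34 − 28) = 28 + 0.2·6 = 29.2.

29.20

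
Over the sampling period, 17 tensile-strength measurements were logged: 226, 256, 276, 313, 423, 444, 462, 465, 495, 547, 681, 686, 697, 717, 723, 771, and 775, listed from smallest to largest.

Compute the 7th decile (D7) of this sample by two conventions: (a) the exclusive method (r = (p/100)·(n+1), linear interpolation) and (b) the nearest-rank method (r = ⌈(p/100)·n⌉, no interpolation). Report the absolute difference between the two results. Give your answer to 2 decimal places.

6.60

n = 17.
(a) r = 12.6; between ranks 12 (686) and 13 (697): 692.6.
(b) the nearest-rank method: rank 12 → 686.
|692.6 − 686| = 6.6.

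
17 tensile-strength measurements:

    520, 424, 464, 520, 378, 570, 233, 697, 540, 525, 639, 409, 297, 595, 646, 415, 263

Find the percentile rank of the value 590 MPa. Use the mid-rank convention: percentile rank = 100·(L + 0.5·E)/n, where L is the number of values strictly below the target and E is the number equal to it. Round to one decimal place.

Sorted: 233, 263, 297, 378, 409, 415, 424, 464, 520, 520, 525, 540, 570, 595, 639, 646, 697.
Count below 590: L = 13; count equal: E = 0; n = 17.
Percentile rank = 100·(13 + 0.5·0)/17 = 100·13/17 = 76.47.

76.5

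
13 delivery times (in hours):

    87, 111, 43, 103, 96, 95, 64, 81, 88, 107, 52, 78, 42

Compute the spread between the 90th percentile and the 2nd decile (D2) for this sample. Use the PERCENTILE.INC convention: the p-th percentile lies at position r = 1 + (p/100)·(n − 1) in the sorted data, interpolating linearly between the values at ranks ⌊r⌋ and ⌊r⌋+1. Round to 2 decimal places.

49.40

Sorted: 42, 43, 52, 64, 78, 81, 87, 88, 95, 96, 103, 107, 111.
n = 13.
P20: r = 3.4; ranks 3–4 are 52, 64; interpolating gives 56.8.
P90: r = 11.8; ranks 11–12 are 103, 107; interpolating gives 106.2.
Difference: 106.2 − 56.8 = 49.4.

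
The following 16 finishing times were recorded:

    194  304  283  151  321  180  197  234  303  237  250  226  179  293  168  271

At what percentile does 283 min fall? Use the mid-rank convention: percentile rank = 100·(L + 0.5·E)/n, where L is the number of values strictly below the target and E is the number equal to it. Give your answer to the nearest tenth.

71.9

Sorted: 151, 168, 179, 180, 194, 197, 226, 234, 237, 250, 271, 283, 293, 303, 304, 321.
Count below 283: L = 11; count equal: E = 1; n = 16.
Percentile rank = 100·(11 + 0.5·1)/16 = 100·11.5/16 = 71.88.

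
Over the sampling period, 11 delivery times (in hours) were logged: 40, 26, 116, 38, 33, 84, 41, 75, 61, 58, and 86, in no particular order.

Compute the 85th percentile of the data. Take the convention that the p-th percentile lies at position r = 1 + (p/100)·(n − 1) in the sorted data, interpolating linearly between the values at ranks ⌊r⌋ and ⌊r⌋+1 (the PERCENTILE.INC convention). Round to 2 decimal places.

85.00

Sorted: 26, 33, 38, 40, 41, 58, 61, 75, 84, 86, 116.
n = 11.
r = 1 + (85/100)·(11 − 1) = 1 + 8.5 = 9.5.
Rank 9 is 84 and rank 10 is 86.
Interpolate: 84 + 0.5·(86 − 84) = 84 + 0.5·2 = 85.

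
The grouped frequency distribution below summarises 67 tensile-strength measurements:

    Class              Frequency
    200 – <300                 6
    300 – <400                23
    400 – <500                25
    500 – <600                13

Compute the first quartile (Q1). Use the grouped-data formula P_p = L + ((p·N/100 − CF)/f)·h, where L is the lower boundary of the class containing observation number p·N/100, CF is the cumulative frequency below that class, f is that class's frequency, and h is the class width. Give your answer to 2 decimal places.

346.74

N = 67; target position k = 25/100 · 67 = 16.75.
Cumulative frequencies: 6, 29, 54, 67.
Observation 16.75 falls in the class 300 – <400.
L = 300, CF = 6, f = 23, h = 100.
P25 = 300 + ((16.75 − 6)/23)·100 = 300 + 46.7391 = 346.739.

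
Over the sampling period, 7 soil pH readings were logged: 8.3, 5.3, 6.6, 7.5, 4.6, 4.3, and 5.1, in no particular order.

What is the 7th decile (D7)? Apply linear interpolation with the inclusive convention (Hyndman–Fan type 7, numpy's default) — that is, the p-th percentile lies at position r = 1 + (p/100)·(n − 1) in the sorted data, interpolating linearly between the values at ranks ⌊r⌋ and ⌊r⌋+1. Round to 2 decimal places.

Sorted: 4.3, 4.6, 5.1, 5.3, 6.6, 7.5, 8.3.
n = 7.
r = 1 + (70/100)·(7 − 1) = 1 + 4.2 = 5.2.
Rank 5 is 6.6 and rank 6 is 7.5.
Interpolate: 6.6 + 0.2·(7.5 − 6.6) = 6.6 + 0.2·0.9 = 6.78.

6.78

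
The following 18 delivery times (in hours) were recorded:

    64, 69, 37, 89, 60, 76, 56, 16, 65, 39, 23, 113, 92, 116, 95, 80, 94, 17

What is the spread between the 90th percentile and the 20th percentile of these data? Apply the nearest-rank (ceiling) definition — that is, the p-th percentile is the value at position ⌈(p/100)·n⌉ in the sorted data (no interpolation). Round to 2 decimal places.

76.00

Sorted: 16, 17, 23, 37, 39, 56, 60, 64, 65, 69, 76, 80, 89, 92, 94, 95, 113, 116.
n = 18.
P20: rank ⌈20/100·18⌉ = 4 → 37.
P90: rank ⌈90/100·18⌉ = 17 → 113.
Difference: 113 − 37 = 76.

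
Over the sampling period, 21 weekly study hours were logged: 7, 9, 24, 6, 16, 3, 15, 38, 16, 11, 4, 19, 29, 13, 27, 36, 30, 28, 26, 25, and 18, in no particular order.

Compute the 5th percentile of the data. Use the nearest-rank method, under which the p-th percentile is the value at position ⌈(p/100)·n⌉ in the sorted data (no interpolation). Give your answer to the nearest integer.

Sorted: 3, 4, 6, 7, 9, 11, 13, 15, 16, 16, 18, 19, 24, 25, 26, 27, 28, 29, 30, 36, 38.
n = 21.
Position = ⌈5/100 · 21⌉ = ⌈1.05⌉ = 2.
The value at rank 2 is 4.

4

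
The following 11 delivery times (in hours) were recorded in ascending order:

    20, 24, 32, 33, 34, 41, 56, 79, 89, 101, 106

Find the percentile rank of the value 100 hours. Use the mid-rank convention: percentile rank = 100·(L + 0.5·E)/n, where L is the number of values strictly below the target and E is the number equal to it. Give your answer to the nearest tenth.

81.8

Count below 100: L = 9; count equal: E = 0; n = 11.
Percentile rank = 100·(9 + 0.5·0)/11 = 100·9/11 = 81.82.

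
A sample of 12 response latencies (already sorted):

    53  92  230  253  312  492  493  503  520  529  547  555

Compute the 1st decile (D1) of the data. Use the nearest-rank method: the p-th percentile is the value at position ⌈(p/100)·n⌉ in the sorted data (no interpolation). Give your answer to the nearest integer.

n = 12.
Position = ⌈10/100 · 12⌉ = ⌈1.2⌉ = 2.
The value at rank 2 is 92.

92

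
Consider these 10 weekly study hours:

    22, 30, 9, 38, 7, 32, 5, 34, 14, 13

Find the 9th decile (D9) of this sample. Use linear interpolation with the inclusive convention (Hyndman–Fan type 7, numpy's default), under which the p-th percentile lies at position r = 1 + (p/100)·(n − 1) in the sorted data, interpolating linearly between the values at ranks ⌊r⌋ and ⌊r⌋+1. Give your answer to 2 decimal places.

Sorted: 5, 7, 9, 13, 14, 22, 30, 32, 34, 38.
n = 10.
r = 1 + (90/100)·(10 − 1) = 1 + 8.1 = 9.1.
Rank 9 is 34 and rank 10 is 38.
Interpolate: 34 + 0.1·(38 − 34) = 34 + 0.1·4 = 34.4.

34.40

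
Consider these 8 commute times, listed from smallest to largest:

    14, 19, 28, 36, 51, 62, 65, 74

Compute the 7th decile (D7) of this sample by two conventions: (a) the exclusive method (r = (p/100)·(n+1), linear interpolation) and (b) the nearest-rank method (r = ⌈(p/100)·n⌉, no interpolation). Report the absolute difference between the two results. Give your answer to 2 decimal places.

n = 8.
(a) r = 6.3; between ranks 6 (62) and 7 (65): 62.9.
(b) the nearest-rank method: rank 6 → 62.
|62.9 − 62| = 0.9.

0.90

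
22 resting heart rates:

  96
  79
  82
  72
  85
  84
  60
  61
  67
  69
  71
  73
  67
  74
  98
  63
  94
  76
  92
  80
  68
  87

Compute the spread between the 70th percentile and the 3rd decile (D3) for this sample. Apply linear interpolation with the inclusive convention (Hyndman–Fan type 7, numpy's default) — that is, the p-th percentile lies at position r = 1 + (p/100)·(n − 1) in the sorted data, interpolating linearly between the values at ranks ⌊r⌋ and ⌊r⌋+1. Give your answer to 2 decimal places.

Sorted: 60, 61, 63, 67, 67, 68, 69, 71, 72, 73, 74, 76, 79, 80, 82, 84, 85, 87, 92, 94, 96, 98.
n = 22.
P30: r = 7.3; ranks 7–8 are 69, 71; interpolating gives 69.6.
P70: r = 15.7; ranks 15–16 are 82, 84; interpolating gives 83.4.
Difference: 83.4 − 69.6 = 13.8.

13.80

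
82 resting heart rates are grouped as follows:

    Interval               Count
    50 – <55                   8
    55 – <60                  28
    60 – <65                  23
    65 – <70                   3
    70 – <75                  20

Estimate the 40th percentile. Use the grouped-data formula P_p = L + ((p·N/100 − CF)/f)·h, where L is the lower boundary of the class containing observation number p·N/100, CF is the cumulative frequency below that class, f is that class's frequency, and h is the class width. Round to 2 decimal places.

59.43

N = 82; target position k = 40/100 · 82 = 32.8.
Cumulative frequencies: 8, 36, 59, 62, 82.
Observation 32.8 falls in the class 55 – <60.
L = 55, CF = 8, f = 28, h = 5.
P40 = 55 + ((32.8 − 8)/28)·5 = 55 + 4.42857 = 59.4286.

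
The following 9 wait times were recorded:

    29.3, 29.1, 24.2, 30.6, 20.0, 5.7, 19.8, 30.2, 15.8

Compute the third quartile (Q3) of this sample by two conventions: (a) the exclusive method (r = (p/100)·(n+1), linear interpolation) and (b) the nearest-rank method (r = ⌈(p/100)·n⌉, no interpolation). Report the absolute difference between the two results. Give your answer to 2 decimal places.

Sorted: 5.7, 15.8, 19.8, 20.0, 24.2, 29.1, 29.3, 30.2, 30.6.
n = 9.
(a) r = 7.5; between ranks 7 (29.3) and 8 (30.2): 29.75.
(b) the nearest-rank method: rank 7 → 29.3.
|29.75 − 29.3| = 0.45.

0.45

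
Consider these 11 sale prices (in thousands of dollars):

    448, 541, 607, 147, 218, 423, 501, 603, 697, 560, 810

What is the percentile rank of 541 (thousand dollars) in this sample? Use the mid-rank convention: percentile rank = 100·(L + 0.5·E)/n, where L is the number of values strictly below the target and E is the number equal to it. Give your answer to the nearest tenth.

50.0

Sorted: 147, 218, 423, 448, 501, 541, 560, 603, 607, 697, 810.
Count below 541: L = 5; count equal: E = 1; n = 11.
Percentile rank = 100·(5 + 0.5·1)/11 = 100·5.5/11 = 50.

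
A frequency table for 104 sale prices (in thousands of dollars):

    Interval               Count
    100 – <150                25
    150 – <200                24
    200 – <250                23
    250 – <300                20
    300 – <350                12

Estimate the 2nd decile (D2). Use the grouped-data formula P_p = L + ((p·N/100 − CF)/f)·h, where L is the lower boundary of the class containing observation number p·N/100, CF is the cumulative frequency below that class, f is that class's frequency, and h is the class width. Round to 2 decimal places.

N = 104; target position k = 20/100 · 104 = 20.8.
Cumulative frequencies: 25, 49, 72, 92, 104.
Observation 20.8 falls in the class 100 – <150.
L = 100, CF = 0, f = 25, h = 50.
P20 = 100 + ((20.8 − 0)/25)·50 = 100 + 41.6 = 141.6.

141.60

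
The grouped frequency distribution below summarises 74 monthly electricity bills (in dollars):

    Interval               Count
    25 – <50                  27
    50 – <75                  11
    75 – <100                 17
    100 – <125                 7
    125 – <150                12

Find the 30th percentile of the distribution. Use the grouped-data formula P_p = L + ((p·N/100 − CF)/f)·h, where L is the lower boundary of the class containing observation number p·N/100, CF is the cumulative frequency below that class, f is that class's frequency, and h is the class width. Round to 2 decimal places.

N = 74; target position k = 30/100 · 74 = 22.2.
Cumulative frequencies: 27, 38, 55, 62, 74.
Observation 22.2 falls in the class 25 – <50.
L = 25, CF = 0, f = 27, h = 25.
P30 = 25 + ((22.2 − 0)/27)·25 = 25 + 20.5556 = 45.5556.

45.56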